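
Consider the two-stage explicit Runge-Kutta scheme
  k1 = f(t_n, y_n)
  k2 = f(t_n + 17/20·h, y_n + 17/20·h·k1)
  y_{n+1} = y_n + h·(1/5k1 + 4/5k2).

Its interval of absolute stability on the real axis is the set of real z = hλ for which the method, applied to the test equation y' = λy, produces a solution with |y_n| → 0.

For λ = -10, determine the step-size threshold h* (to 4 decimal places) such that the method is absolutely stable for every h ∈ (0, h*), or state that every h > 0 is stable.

(-1.4706,0); λ=-10 ⇒ h* = (25/17)/10 = 0.1471.

With y'=λy (z=hλ):
  k1=λy_n ⇒ h·k1=z·y_n;  k2=λ(1+17/20z)y_n ⇒ h·k2=z(1+17/20z)y_n
  y_{n+1}/y_n = 1 + 1/5z + 4/5z(1+17/20z) = 1 + z + 17/25z²
  Hence R(z) = 1 + z + 17/25z².

Solve |R(x)|<1 on ℝ⁻.
x=-0.85: |R|=0.6413
R=1: x+17/25x²=0 ⇒ x=−25/17=-1.4706; min R=1−1/(4·17/25)=0.6324>−1
Confirm numerically:
  x=-1.151: |R|=0.74986 <1
  x=-1.063: |R|=0.70538 <1
  x=-1.057: |R|=0.70273 <1
  x=-1.902: |R|=1.55797 >1
  x=-1.702: |R|=1.26783 >1
Interval (-1.4706, 0).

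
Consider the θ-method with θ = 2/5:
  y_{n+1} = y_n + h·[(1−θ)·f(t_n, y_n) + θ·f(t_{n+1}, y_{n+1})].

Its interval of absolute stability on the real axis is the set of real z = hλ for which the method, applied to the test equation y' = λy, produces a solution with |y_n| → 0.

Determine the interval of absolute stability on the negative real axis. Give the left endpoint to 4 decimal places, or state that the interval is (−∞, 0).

(-10.0000, 0).

With y'=λy (z=hλ):
  y_{n+1} = y_n + z·[3/5·y_n + 2/5·y_{n+1}] ⇒ (1 − 2/5z)y_{n+1} = (1 + 3/5z)y_n
  Hence R(z) = (1 + 3/5z)/(1 − 2/5z).

Need |R(x)|<1, x<0.
x=-0.5: |R|=0.5833
R=−1: 1+3/5x = −1+2/5x ⇒ -1/5x=2 ⇒ x=2/(-1/5)=-10.0000
Confirm numerically:
  x=-8.223: |R|=0.91714 <1
  x=-8.093: |R|=0.90999 <1
  x=-4.842: |R|=0.64873 <1
  x=-10.551: |R|=1.02111 >1
  x=-10.422: |R|=1.01633 >1
Interval (-10.0000, 0).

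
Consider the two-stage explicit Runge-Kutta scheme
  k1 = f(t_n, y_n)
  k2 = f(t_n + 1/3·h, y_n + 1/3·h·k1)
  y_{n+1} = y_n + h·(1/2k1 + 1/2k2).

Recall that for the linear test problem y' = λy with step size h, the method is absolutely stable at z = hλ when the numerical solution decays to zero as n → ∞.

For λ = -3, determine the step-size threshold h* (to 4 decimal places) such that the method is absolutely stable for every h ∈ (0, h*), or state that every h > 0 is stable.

Test eqn y'=λy, z=hλ:
  k1=λy_n ⇒ h·k1=z·y_n;  k2=λ(1+1/3z)y_n ⇒ h·k2=z(1+1/3z)y_n
  y_{n+1}/y_n = 1 + 1/2z + 1/2z(1+1/3z) = 1 + z + 1/6z²
  R(z) = 1 + z + 1/6z².

Solve |R(x)|<1 on ℝ⁻.
x=-0.51: |R|=0.5333
R=1: x+1/6x²=0 ⇒ x=−6=-6.0000; min R=1−1/(4·1/6)=-0.5000>−1
Confirm numerically:
  x=-4.733: |R|=0.00055 <1
  x=-4.068: |R|=0.30990 <1
  x=-3.300: |R|=0.48500 <1
  x=-2.746: |R|=0.48925 <1
  x=-6.487: |R|=1.52653 >1
  x=-6.405: |R|=1.43234 >1
So |R|<1 on (-6.0000, 0).

(-6.0000,0); λ=-3 ⇒ h* = (6)/3 = 2.0000.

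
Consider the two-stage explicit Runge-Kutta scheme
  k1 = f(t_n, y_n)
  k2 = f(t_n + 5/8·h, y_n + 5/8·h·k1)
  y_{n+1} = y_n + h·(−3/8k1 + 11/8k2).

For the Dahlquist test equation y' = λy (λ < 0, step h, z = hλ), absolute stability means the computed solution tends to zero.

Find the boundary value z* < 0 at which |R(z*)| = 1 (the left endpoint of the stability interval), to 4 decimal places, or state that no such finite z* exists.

left endpoint -1.1636.

Test eqn y'=λy, z=hλ:
  k1=λy_n ⇒ h·k1=z·y_n;  k2=λ(1+5/8z)y_n ⇒ h·k2=z(1+5/8z)y_n
  y_{n+1}/y_n = 1 − 3/8z + 11/8z(1+5/8z) = 1 + z + 55/64z²
  Hence R(z) = 1 + z + 55/64z².

Boundary: |R(x)|=1, x<0.
x=-0.58: |R|=0.7091
R=1: x+55/64x²=0 ⇒ x=−64/55=-1.1636; min R=1−1/(4·55/64)=0.7091>−1
Confirm numerically:
  x=-0.994: |R|=0.85509 <1
  x=-0.700: |R|=0.72109 <1
  x=-0.637: |R|=0.71171 <1
  x=-0.530: |R|=0.71140 <1
  x=-1.587: |R|=1.57740 >1
  x=-1.210: |R|=1.04821 >1
Stable set (-1.1636, 0).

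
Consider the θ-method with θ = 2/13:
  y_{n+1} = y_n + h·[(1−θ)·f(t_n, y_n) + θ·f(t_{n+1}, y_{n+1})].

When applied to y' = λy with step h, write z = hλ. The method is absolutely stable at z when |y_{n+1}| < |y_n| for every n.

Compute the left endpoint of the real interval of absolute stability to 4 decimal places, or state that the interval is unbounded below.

z* = -2.8889.

Set f=λy, z=hλ:
  y_{n+1} = y_n + z·[11/13·y_n + 2/13·y_{n+1}] ⇒ (1 − 2/13z)y_{n+1} = (1 + 11/13z)y_n
  so R(z) = (1 + 11/13z)/(1 − 2/13z).

Find x<0 with |R(x)|<1.
x=-1.21: |R|=0.0201
R=−1: 1+11/13x = −1+2/13x ⇒ -9/13x=2 ⇒ x=2/(-9/13)=-2.8889
Confirm numerically:
  x=-2.853: |R|=0.98273 <1
  x=-2.798: |R|=0.95601 <1
  x=-2.716: |R|=0.91558 <1
  x=-1.200: |R|=0.01299 <1
  x=-3.487: |R|=1.26950 >1
  x=-3.096: |R|=1.09712 >1
Stable set (-2.8889, 0).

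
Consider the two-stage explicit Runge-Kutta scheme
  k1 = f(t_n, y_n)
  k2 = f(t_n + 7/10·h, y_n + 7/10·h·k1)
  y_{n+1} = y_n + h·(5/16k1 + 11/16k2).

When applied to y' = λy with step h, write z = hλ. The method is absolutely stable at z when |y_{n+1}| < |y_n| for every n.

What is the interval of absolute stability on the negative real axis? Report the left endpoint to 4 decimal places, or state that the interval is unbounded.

z∈(-2.0779,0).

Test eqn y'=λy, z=hλ:
  k1=λy_n ⇒ h·k1=z·y_n;  k2=λ(1+7/10z)y_n ⇒ h·k2=z(1+7/10z)y_n
  y_{n+1}/y_n = 1 + 5/16z + 11/16z(1+7/10z) = 1 + z + 77/160z²
  R(z) = 1 + z + 77/160z².

Solve |R(x)|<1 on ℝ⁻.
x=-0.43: |R|=0.6590
R=1: x+77/160x²=0 ⇒ x=−160/77=-2.0779; min R=1−1/(4·77/160)=0.4805>−1
Confirm numerically:
  x=-1.119: |R|=0.48360 <1
  x=-0.933: |R|=0.48592 <1
  x=-0.893: |R|=0.49077 <1
  x=-2.384: |R|=1.35116 >1
  x=-2.141: |R|=1.06499 >1
Interval (-2.0779, 0).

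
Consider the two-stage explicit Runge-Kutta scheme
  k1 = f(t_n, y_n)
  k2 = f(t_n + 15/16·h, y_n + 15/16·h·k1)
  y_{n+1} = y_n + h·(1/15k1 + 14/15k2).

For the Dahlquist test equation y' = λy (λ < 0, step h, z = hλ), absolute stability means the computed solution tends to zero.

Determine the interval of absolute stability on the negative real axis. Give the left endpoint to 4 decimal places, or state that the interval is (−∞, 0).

z∈(-1.1429,0).

Set f=λy, z=hλ:
  k1=λy_n ⇒ h·k1=z·y_n;  k2=λ(1+15/16z)y_n ⇒ h·k2=z(1+15/16z)y_n
  y_{n+1}/y_n = 1 + 1/15z + 14/15z(1+15/16z) = 1 + z + 7/8z²
  ⇒ R(z) = 1 + z + 7/8z².

Find x<0 with |R(x)|<1.
x=-1.63: |R|=1.6948
R=1: x+7/8x²=0 ⇒ x=−8/7=-1.1429; min R=1−1/(4·7/8)=0.7143>−1
Confirm numerically:
  x=-1.081: |R|=0.94149 <1
  x=-0.862: |R|=0.78816 <1
  x=-0.637: |R|=0.71805 <1
  x=-0.574: |R|=0.71429 <1
  x=-1.658: |R|=1.74734 >1
  x=-1.469: |R|=1.41922 >1
  x=-1.423: |R|=1.34881 >1
Interval (-1.1429, 0).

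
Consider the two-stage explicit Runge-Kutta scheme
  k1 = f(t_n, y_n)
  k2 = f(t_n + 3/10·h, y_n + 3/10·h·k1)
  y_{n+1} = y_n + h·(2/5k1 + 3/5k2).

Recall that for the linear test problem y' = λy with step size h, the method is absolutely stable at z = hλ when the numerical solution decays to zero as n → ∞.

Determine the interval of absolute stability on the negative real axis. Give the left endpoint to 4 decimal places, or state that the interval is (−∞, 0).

On y'=λy, z=hλ:
  k1=λy_n ⇒ h·k1=z·y_n;  k2=λ(1+3/10z)y_n ⇒ h·k2=z(1+3/10z)y_n
  y_{n+1}/y_n = 1 + 2/5z + 3/5z(1+3/10z) = 1 + z + 9/50z²
  so R(z) = 1 + z + 9/50z².

Find x<0 with |R(x)|<1.
x=-0.4: |R|=0.6288
R=1: x+9/50x²=0 ⇒ x=−50/9=-5.5556; min R=1−1/(4·9/50)=-0.3889>−1
Confirm numerically:
  x=-5.022: |R|=0.51769 <1
  x=-4.765: |R|=0.32194 <1
  x=-3.093: |R|=0.37100 <1
  x=-5.981: |R|=1.45802 >1
  x=-5.684: |R|=1.13141 >1
Stable set (-5.5556, 0).

z∈(-5.5556,0).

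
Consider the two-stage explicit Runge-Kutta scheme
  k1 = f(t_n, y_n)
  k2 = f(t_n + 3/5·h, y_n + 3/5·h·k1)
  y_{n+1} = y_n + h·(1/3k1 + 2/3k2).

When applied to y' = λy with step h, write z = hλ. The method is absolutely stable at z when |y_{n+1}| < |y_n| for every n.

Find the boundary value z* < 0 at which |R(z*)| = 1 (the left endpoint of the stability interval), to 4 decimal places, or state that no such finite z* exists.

left endpoint -2.5000.

With y'=λy (z=hλ):
  k1=λy_n ⇒ h·k1=z·y_n;  k2=λ(1+3/5z)y_n ⇒ h·k2=z(1+3/5z)y_n
  y_{n+1}/y_n = 1 + 1/3z + 2/3z(1+3/5z) = 1 + z + 2/5z²
  Hence R(z) = 1 + z + 2/5z².

Boundary: |R(x)|=1, x<0.
x=-1.1: |R|=0.3840
R=1: x+2/5x²=0 ⇒ x=−5/2=-2.5000; min R=1−1/(4·2/5)=0.3750>−1
Confirm numerically:
  x=-2.406: |R|=0.90953 <1
  x=-2.372: |R|=0.87855 <1
  x=-2.254: |R|=0.77821 <1
  x=-2.960: |R|=1.54464 >1
  x=-2.923: |R|=1.49457 >1
Interval (-2.5000, 0).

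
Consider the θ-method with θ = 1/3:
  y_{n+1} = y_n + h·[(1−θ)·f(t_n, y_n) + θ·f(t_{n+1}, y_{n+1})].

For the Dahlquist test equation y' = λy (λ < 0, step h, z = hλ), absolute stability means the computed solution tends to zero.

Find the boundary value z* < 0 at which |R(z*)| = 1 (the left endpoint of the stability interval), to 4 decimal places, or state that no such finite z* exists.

With y'=λy (z=hλ):
  y_{n+1} = y_n + z·[2/3·y_n + 1/3·y_{n+1}] ⇒ (1 − 1/3z)y_{n+1} = (1 + 2/3z)y_n
  R(z) = (1 + 2/3z)/(1 − 1/3z).

Boundary: |R(x)|=1, x<0.
x=-0.57: |R|=0.5210
R=−1: 1+2/3x = −1+1/3x ⇒ -1/3x=2 ⇒ x=2/(-1/3)=-6.0000
Confirm numerically:
  x=-5.790: |R|=0.97611 <1
  x=-4.055: |R|=0.72431 <1
  x=-3.622: |R|=0.64089 <1
  x=-6.331: |R|=1.03547 >1
  x=-6.291: |R|=1.03132 >1
So |R|<1 on (-6.0000, 0).

z* = -6.0000.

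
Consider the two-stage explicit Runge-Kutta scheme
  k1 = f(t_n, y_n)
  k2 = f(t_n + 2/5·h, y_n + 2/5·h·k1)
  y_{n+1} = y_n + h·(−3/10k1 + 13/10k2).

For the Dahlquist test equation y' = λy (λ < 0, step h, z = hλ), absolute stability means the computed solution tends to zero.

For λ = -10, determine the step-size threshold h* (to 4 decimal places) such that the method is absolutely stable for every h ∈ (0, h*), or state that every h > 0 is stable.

(-1.9231,0); λ=-10 ⇒ h* = (25/13)/10 = 0.1923.

On y'=λy, z=hλ:
  k1=λy_n ⇒ h·k1=z·y_n;  k2=λ(1+2/5z)y_n ⇒ h·k2=z(1+2/5z)y_n
  y_{n+1}/y_n = 1 − 3/10z + 13/10z(1+2/5z) = 1 + z + 13/25z²
  so R(z) = 1 + z + 13/25z².

Boundary: |R(x)|=1, x<0.
x=-1.33: |R|=0.5898
R=1: x+13/25x²=0 ⇒ x=−25/13=-1.9231; min R=1−1/(4·13/25)=0.5192>−1
Confirm numerically:
  x=-1.777: |R|=0.86502 <1
  x=-1.660: |R|=0.77291 <1
  x=-0.826: |R|=0.52878 <1
  x=-2.438: |R|=1.65280 >1
  x=-2.088: |R|=1.17907 >1
  x=-2.019: |R|=1.10071 >1
Stable set (-1.9231, 0).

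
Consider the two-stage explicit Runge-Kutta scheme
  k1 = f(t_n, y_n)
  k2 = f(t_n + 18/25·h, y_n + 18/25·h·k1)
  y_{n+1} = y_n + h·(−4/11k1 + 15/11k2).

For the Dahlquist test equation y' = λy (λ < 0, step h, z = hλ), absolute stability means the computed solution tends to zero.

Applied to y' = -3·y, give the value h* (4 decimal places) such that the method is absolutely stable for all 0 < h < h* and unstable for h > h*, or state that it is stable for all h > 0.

Set f=λy, z=hλ:
  k1=λy_n ⇒ h·k1=z·y_n;  k2=λ(1+18/25z)y_n ⇒ h·k2=z(1+18/25z)y_n
  y_{n+1}/y_n = 1 − 4/11z + 15/11z(1+18/25z) = 1 + z + 54/55z²
  Hence R(z) = 1 + z + 54/55z².

Solve |R(x)|<1 on ℝ⁻.
x=-1.16: |R|=1.1611
R=1: x+54/55x²=0 ⇒ x=−55/54=-1.0185; min R=1−1/(4·54/55)=0.7454>−1
Confirm numerically:
  x=-0.751: |R|=0.80275 <1
  x=-0.497: |R|=0.74552 <1
  x=-0.453: |R|=0.74848 <1
  x=-1.607: |R|=1.92850 >1
  x=-1.332: |R|=1.40997 >1
  x=-1.100: |R|=1.08800 >1
So |R|<1 on (-1.0185, 0).

(-1.0185,0); λ=-3 ⇒ h* = (55/54)/3 = 0.3395.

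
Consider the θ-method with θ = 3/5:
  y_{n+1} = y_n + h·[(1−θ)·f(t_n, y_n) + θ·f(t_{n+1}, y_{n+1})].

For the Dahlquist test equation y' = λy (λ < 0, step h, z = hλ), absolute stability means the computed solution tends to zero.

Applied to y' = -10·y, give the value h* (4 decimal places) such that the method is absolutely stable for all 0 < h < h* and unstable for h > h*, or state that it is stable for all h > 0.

On y'=λy, z=hλ:
  y_{n+1} = y_n + z·[2/5·y_n + 3/5·y_{n+1}] ⇒ (1 − 3/5z)y_{n+1} = (1 + 2/5z)y_n
  R(z) = (1 + 2/5z)/(1 − 3/5z).

Solve |R(x)|<1 on ℝ⁻.
x=-0.56: |R|=0.5808
x=-2: |R|=0.0909
x=-10: |R|=0.4286
x=-100: |R|=0.6393
θ=3/5≥1/2 ⇒ |1+2/5x|<|1−3/5x| ∀x<0 ⇒ interval (−∞,0).

interval (−∞, 0). Any h>0 works for λ=-10.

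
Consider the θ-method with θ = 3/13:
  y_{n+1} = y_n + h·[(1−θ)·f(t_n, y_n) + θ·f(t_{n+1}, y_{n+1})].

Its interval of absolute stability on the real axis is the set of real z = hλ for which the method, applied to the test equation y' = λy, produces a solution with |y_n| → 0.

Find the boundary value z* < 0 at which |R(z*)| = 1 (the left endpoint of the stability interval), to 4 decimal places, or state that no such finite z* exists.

z* = -3.7143.

On y'=λy, z=hλ:
  y_{n+1} = y_n + z·[10/13·y_n + 3/13·y_{n+1}] ⇒ (1 − 3/13z)y_{n+1} = (1 + 10/13z)y_n
  ⇒ R(z) = (1 + 10/13z)/(1 − 3/13z).

Solve |R(x)|<1 on ℝ⁻.
x=-1.09: |R|=0.1291
R=−1: 1+10/13x = −1+3/13x ⇒ -7/13x=2 ⇒ x=2/(-7/13)=-3.7143
Confirm numerically:
  x=-3.549: |R|=0.95107 <1
  x=-2.688: |R|=0.65894 <1
  x=-1.867: |R|=0.30482 <1
  x=-4.139: |R|=1.11697 >1
  x=-4.116: |R|=1.11094 >1
  x=-4.074: |R|=1.09983 >1
Interval (-3.7143, 0).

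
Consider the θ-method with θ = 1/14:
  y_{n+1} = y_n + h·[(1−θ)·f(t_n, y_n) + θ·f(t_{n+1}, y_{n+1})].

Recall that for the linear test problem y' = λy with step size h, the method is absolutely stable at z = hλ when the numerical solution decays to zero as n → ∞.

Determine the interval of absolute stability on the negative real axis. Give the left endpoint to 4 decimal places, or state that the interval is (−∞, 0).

z∈(-2.3333,0).

On y'=λy, z=hλ:
  y_{n+1} = y_n + z·[13/14·y_n + 1/14·y_{n+1}] ⇒ (1 − 1/14z)y_{n+1} = (1 + 13/14z)y_n
  so R(z) = (1 + 13/14z)/(1 − 1/14z).

Boundary: |R(x)|=1, x<0.
x=-0.65: |R|=0.3788
R=−1: 1+13/14x = −1+1/14x ⇒ -6/7x=2 ⇒ x=2/(-6/7)=-2.3333
Confirm numerically:
  x=-2.258: |R|=0.94440 <1
  x=-2.069: |R|=0.80260 <1
  x=-1.748: |R|=0.55398 <1
  x=-1.183: |R|=0.09083 <1
  x=-2.800: |R|=1.33333 >1
  x=-2.737: |R|=1.28942 >1
Interval (-2.3333, 0).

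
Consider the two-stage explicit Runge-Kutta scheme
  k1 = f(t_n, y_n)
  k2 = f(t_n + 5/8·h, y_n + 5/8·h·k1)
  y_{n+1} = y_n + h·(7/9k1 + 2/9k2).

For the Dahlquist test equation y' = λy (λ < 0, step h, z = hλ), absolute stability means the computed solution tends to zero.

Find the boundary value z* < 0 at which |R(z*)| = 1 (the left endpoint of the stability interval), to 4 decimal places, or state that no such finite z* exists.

On y'=λy, z=hλ:
  k1=λy_n ⇒ h·k1=z·y_n;  k2=λ(1+5/8z)y_n ⇒ h·k2=z(1+5/8z)y_n
  y_{n+1}/y_n = 1 + 7/9z + 2/9z(1+5/8z) = 1 + z + 5/36z²
  so R(z) = 1 + z + 5/36z².

Find x<0 with |R(x)|<1.
x=-1.3: |R|=0.0653
R=1: x+5/36x²=0 ⇒ x=−36/5=-7.2000; min R=1−1/(4·5/36)=-0.8000>−1
Confirm numerically:
  x=-4.493: |R|=0.68924 <1
  x=-4.231: |R|=0.74470 <1
  x=-3.327: |R|=0.78965 <1
  x=-7.719: |R|=1.55641 >1
  x=-7.433: |R|=1.24054 >1
Stable set (-7.2000, 0).

left endpoint -7.2000.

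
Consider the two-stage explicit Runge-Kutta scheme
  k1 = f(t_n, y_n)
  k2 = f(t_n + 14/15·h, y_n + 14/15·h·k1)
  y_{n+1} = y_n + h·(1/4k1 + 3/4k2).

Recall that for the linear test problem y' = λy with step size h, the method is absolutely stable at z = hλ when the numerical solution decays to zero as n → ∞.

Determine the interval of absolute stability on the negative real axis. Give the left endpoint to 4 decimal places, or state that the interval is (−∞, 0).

(-1.4286, 0).

Set f=λy, z=hλ:
  k1=λy_n ⇒ h·k1=z·y_n;  k2=λ(1+14/15z)y_n ⇒ h·k2=z(1+14/15z)y_n
  y_{n+1}/y_n = 1 + 1/4z + 3/4z(1+14/15z) = 1 + z + 7/10z²
  Hence R(z) = 1 + z + 7/10z².

Boundary: |R(x)|=1, x<0.
x=-0.68: |R|=0.6437
R=1: x+7/10x²=0 ⇒ x=−10/7=-1.4286; min R=1−1/(4·7/10)=0.6429>−1
Confirm numerically:
  x=-1.223: |R|=0.82401 <1
  x=-1.006: |R|=0.70243 <1
  x=-0.794: |R|=0.64731 <1
  x=-1.941: |R|=1.69624 >1
  x=-1.886: |R|=1.60390 >1
  x=-1.756: |R|=1.40248 >1
Stable set (-1.4286, 0).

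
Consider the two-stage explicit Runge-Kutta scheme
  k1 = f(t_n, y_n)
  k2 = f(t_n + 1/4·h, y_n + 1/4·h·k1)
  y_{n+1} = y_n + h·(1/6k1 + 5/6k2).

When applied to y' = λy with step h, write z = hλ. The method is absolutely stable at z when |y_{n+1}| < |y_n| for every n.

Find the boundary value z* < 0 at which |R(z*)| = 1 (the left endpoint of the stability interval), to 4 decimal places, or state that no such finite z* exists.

z* = -4.8000.

Test eqn y'=λy, z=hλ:
  k1=λy_n ⇒ h·k1=z·y_n;  k2=λ(1+1/4z)y_n ⇒ h·k2=z(1+1/4z)y_n
  y_{n+1}/y_n = 1 + 1/6z + 5/6z(1+1/4z) = 1 + z + 5/24z²
  R(z) = 1 + z + 5/24z².

Boundary: |R(x)|=1, x<0.
x=-0.41: |R|=0.6250
R=1: x+5/24x²=0 ⇒ x=−24/5=-4.8000; min R=1−1/(4·5/24)=-0.2000>−1
Confirm numerically:
  x=-4.763: |R|=0.96329 <1
  x=-4.169: |R|=0.45195 <1
  x=-3.951: |R|=0.30117 <1
  x=-2.937: |R|=0.13992 <1
  x=-5.247: |R|=1.48863 >1
  x=-5.116: |R|=1.33680 >1
  x=-4.972: |R|=1.17816 >1
Interval (-4.8000, 0).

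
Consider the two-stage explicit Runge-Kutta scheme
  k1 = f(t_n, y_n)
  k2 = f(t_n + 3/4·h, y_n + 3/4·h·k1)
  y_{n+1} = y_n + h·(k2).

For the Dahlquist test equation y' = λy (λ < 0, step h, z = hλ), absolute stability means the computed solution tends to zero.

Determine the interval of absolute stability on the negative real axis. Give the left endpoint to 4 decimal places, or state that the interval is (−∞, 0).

Test eqn y'=λy, z=hλ:
  k1=λy_n ⇒ h·k1=z·y_n;  k2=λ(1+3/4z)y_n ⇒ h·k2=z(1+3/4z)y_n
  y_{n+1}/y_n = 1 + z(1+3/4z) = 1 + z + 3/4z²
  so R(z) = 1 + z + 3/4z².

Boundary: |R(x)|=1, x<0.
x=-1.73: |R|=1.5147
R=1: x+3/4x²=0 ⇒ x=−4/3=-1.3333; min R=1−1/(4·3/4)=0.6667>−1
Confirm numerically:
  x=-1.238: |R|=0.91148 <1
  x=-1.223: |R|=0.89880 <1
  x=-1.127: |R|=0.82560 <1
  x=-0.619: |R|=0.66837 <1
  x=-1.890: |R|=1.78907 >1
  x=-1.824: |R|=1.67123 >1
  x=-1.691: |R|=1.45361 >1
Stable set (-1.3333, 0).

(-1.3333, 0).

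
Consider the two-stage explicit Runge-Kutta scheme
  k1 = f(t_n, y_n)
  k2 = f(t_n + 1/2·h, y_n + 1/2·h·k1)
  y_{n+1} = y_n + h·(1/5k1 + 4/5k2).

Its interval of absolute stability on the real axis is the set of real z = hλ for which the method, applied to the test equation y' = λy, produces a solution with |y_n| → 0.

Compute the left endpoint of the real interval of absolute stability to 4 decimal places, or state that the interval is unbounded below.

z* = -2.5000.

On y'=λy, z=hλ:
  k1=λy_n ⇒ h·k1=z·y_n;  k2=λ(1+1/2z)y_n ⇒ h·k2=z(1+1/2z)y_n
  y_{n+1}/y_n = 1 + 1/5z + 4/5z(1+1/2z) = 1 + z + 2/5z²
  R(z) = 1 + z + 2/5z².

Solve |R(x)|<1 on ℝ⁻.
x=-1.15: |R|=0.3790
R=1: x+2/5x²=0 ⇒ x=−5/2=-2.5000; min R=1−1/(4·2/5)=0.3750>−1
Confirm numerically:
  x=-2.215: |R|=0.74749 <1
  x=-1.620: |R|=0.42976 <1
  x=-1.451: |R|=0.39116 <1
  x=-3.034: |R|=1.64806 >1
  x=-2.643: |R|=1.15118 >1
Stable set (-2.5000, 0).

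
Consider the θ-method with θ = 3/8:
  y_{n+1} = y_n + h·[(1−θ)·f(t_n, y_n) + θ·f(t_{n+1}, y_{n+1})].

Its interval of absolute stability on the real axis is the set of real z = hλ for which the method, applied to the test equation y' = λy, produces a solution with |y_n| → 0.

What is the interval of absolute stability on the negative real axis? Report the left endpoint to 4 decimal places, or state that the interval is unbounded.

z∈(-8.0000,0).

With y'=λy (z=hλ):
  y_{n+1} = y_n + z·[5/8·y_n + 3/8·y_{n+1}] ⇒ (1 − 3/8z)y_{n+1} = (1 + 5/8z)y_n
  ⇒ R(z) = (1 + 5/8z)/(1 − 3/8z).

Find x<0 with |R(x)|<1.
x=-1.64: |R|=0.0155
R=−1: 1+5/8x = −1+3/8x ⇒ -1/4x=2 ⇒ x=2/(-1/4)=-8.0000
Confirm numerically:
  x=-7.223: |R|=0.94762 <1
  x=-6.266: |R|=0.87059 <1
  x=-5.690: |R|=0.81572 <1
  x=-4.945: |R|=0.73243 <1
  x=-8.577: |R|=1.03421 >1
  x=-8.173: |R|=1.01064 >1
  x=-8.099: |R|=1.00613 >1
Stable set (-8.0000, 0).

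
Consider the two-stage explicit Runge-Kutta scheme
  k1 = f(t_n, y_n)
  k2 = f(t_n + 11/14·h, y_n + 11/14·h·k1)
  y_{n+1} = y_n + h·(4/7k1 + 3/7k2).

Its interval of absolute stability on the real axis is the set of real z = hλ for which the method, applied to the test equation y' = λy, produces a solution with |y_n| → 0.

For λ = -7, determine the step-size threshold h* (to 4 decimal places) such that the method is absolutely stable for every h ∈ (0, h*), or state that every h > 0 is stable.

With y'=λy (z=hλ):
  k1=λy_n ⇒ h·k1=z·y_n;  k2=λ(1+11/14z)y_n ⇒ h·k2=z(1+11/14z)y_n
  y_{n+1}/y_n = 1 + 4/7z + 3/7z(1+11/14z) = 1 + z + 33/98z²
  R(z) = 1 + z + 33/98z².

Need |R(x)|<1, x<0.
x=-0.93: |R|=0.3612
R=1: x+33/98x²=0 ⇒ x=−98/33=-2.9697; min R=1−1/(4·33/98)=0.2576>−1
Confirm numerically:
  x=-2.573: |R|=0.65629 <1
  x=-2.240: |R|=0.44960 <1
  x=-1.550: |R|=0.25901 <1
  x=-3.475: |R|=1.59128 >1
  x=-3.471: |R|=1.58593 >1
  x=-3.029: |R|=1.06049 >1
Interval (-2.9697, 0).

(-2.9697,0); λ=-7 ⇒ h* = (98/33)/7 = 0.4242.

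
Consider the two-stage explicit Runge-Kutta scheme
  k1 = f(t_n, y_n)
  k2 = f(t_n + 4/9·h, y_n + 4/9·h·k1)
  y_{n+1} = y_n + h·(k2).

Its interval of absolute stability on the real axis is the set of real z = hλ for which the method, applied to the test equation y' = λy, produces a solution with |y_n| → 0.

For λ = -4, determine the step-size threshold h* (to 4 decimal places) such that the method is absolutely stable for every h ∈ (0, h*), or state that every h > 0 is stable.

(-2.2500,0); λ=-4 ⇒ h* = (9/4)/4 = 0.5625.

Test eqn y'=λy, z=hλ:
  k1=λy_n ⇒ h·k1=z·y_n;  k2=λ(1+4/9z)y_n ⇒ h·k2=z(1+4/9z)y_n
  y_{n+1}/y_n = 1 + z(1+4/9z) = 1 + z + 4/9z²
  ⇒ R(z) = 1 + z + 4/9z².

Need |R(x)|<1, x<0.
x=-0.32: |R|=0.7255
R=1: x+4/9x²=0 ⇒ x=−9/4=-2.2500; min R=1−1/(4·4/9)=0.4375>−1
Confirm numerically:
  x=-2.134: |R|=0.88998 <1
  x=-1.737: |R|=0.60396 <1
  x=-1.412: |R|=0.47411 <1
  x=-0.940: |R|=0.45271 <1
  x=-2.550: |R|=1.34000 >1
  x=-2.423: |R|=1.18630 >1
  x=-2.415: |R|=1.17710 >1
Stable set (-2.2500, 0).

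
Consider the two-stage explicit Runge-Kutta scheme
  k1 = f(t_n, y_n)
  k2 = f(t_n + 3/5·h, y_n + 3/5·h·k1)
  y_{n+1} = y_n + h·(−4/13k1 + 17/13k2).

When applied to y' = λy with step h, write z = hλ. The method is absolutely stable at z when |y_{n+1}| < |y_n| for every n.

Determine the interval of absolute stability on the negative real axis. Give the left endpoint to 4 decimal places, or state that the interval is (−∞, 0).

z∈(-1.2745,0).

Set f=λy, z=hλ:
  k1=λy_n ⇒ h·k1=z·y_n;  k2=λ(1+3/5z)y_n ⇒ h·k2=z(1+3/5z)y_n
  y_{n+1}/y_n = 1 − 4/13z + 17/13z(1+3/5z) = 1 + z + 51/65z²
  ⇒ R(z) = 1 + z + 51/65z².

Boundary: |R(x)|=1, x<0.
x=-1: |R|=0.7846
R=1: x+51/65x²=0 ⇒ x=−65/51=-1.2745; min R=1−1/(4·51/65)=0.6814>−1
Confirm numerically:
  x=-1.236: |R|=0.96265 <1
  x=-1.158: |R|=0.89414 <1
  x=-0.747: |R|=0.69082 <1
  x=-0.629: |R|=0.68143 <1
  x=-1.486: |R|=1.24658 >1
  x=-1.396: |R|=1.13307 >1
Stable set (-1.2745, 0).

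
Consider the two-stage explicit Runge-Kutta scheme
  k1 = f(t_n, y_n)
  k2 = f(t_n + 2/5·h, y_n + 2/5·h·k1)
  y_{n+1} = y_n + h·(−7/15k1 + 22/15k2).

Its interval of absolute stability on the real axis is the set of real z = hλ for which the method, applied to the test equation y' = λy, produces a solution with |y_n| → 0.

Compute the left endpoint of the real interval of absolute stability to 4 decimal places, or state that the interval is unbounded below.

z* = -1.7045.

Set f=λy, z=hλ:
  k1=λy_n ⇒ h·k1=z·y_n;  k2=λ(1+2/5z)y_n ⇒ h·k2=z(1+2/5z)y_n
  y_{n+1}/y_n = 1 − 7/15z + 22/15z(1+2/5z) = 1 + z + 44/75z²
  R(z) = 1 + z + 44/75z².

Find x<0 with |R(x)|<1.
x=-1.72: |R|=1.0156
R=1: x+44/75x²=0 ⇒ x=−75/44=-1.7045; min R=1−1/(4·44/75)=0.5739>−1
Confirm numerically:
  x=-1.516: |R|=0.83231 <1
  x=-1.427: |R|=0.76765 <1
  x=-1.205: |R|=0.64685 <1
  x=-0.746: |R|=0.58049 <1
  x=-2.027: |R|=1.38345 >1
  x=-1.805: |R|=1.10637 >1
Interval (-1.7045, 0).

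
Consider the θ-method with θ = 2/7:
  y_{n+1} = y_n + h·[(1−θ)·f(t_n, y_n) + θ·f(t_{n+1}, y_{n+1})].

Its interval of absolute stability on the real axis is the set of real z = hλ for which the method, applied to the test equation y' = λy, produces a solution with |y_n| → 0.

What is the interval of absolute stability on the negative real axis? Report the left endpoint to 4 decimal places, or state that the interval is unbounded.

With y'=λy (z=hλ):
  y_{n+1} = y_n + z·[5/7·y_n + 2/7·y_{n+1}] ⇒ (1 − 2/7z)y_{n+1} = (1 + 5/7z)y_n
  Hence R(z) = (1 + 5/7z)/(1 − 2/7z).

Solve |R(x)|<1 on ℝ⁻.
x=-0.62: |R|=0.4733
R=−1: 1+5/7x = −1+2/7x ⇒ -3/7x=2 ⇒ x=2/(-3/7)=-4.6667
Confirm numerically:
  x=-3.856: |R|=0.83469 <1
  x=-3.510: |R|=0.75250 <1
  x=-3.045: |R|=0.62834 <1
  x=-4.879: |R|=1.03801 >1
  x=-4.802: |R|=1.02445 >1
  x=-4.688: |R|=1.00391 >1
Interval (-4.6667, 0).

z∈(-4.6667,0).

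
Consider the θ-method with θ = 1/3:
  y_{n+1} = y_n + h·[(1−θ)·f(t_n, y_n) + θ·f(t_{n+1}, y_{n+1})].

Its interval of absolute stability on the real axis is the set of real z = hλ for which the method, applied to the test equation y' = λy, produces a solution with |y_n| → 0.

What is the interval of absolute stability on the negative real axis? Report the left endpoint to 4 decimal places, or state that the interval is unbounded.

Set f=λy, z=hλ:
  y_{n+1} = y_n + z·[2/3·y_n + 1/3·y_{n+1}] ⇒ (1 − 1/3z)y_{n+1} = (1 + 2/3z)y_n
  so R(z) = (1 + 2/3z)/(1 − 1/3z).

Solve |R(x)|<1 on ℝ⁻.
x=-0.92: |R|=0.2959
R=−1: 1+2/3x = −1+1/3x ⇒ -1/3x=2 ⇒ x=2/(-1/3)=-6.0000
Confirm numerically:
  x=-4.996: |R|=0.87444 <1
  x=-4.693: |R|=0.83011 <1
  x=-3.099: |R|=0.52435 <1
  x=-6.371: |R|=1.03959 >1
  x=-6.139: |R|=1.01521 >1
So |R|<1 on (-6.0000, 0).

(-6.0000, 0).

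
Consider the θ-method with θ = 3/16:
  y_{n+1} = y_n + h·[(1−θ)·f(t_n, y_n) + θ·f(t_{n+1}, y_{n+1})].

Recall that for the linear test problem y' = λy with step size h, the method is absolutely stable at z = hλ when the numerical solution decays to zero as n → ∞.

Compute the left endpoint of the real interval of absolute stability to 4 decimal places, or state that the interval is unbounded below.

With y'=λy (z=hλ):
  y_{n+1} = y_n + z·[13/16·y_n + 3/16·y_{n+1}] ⇒ (1 − 3/16z)y_{n+1} = (1 + 13/16z)y_n
  Hence R(z) = (1 + 13/16z)/(1 − 3/16z).

Need |R(x)|<1, x<0.
x=-1.34: |R|=0.0709
R=−1: 1+13/16x = −1+3/16x ⇒ -5/8x=2 ⇒ x=2/(-5/8)=-3.2000
Confirm numerically:
  x=-2.819: |R|=0.84422 <1
  x=-2.350: |R|=0.63124 <1
  x=-1.626: |R|=0.24610 <1
  x=-3.397: |R|=1.07522 >1
  x=-3.260: |R|=1.02327 >1
So |R|<1 on (-3.2000, 0).

z* = -3.2000.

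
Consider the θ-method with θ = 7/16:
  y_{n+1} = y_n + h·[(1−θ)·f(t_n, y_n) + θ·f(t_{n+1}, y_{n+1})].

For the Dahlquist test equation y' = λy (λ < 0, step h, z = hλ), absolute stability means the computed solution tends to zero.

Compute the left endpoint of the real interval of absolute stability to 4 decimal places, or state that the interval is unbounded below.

Set f=λy, z=hλ:
  y_{n+1} = y_n + z·[9/16·y_n + 7/16·y_{n+1}] ⇒ (1 − 7/16z)y_{n+1} = (1 + 9/16z)y_n
  Hence R(z) = (1 + 9/16z)/(1 − 7/16z).

Boundary: |R(x)|=1, x<0.
x=-1.72: |R|=0.0185
R=−1: 1+9/16x = −1+7/16x ⇒ -1/8x=2 ⇒ x=2/(-1/8)=-16.0000
Confirm numerically:
  x=-15.393: |R|=0.99019 <1
  x=-15.079: |R|=0.98485 <1
  x=-13.862: |R|=0.96217 <1
  x=-9.815: |R|=0.85396 <1
  x=-16.314: |R|=1.00482 >1
  x=-16.091: |R|=1.00141 >1
Stable set (-16.0000, 0).

left endpoint -16.0000.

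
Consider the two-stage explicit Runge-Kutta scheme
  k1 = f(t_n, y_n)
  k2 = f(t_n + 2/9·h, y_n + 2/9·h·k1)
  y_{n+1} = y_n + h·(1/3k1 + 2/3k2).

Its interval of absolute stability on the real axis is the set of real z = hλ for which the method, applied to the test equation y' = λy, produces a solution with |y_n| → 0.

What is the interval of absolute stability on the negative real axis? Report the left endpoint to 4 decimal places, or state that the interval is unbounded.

(-6.7500, 0).

Set f=λy, z=hλ:
  k1=λy_n ⇒ h·k1=z·y_n;  k2=λ(1+2/9z)y_n ⇒ h·k2=z(1+2/9z)y_n
  y_{n+1}/y_n = 1 + 1/3z + 2/3z(1+2/9z) = 1 + z + 4/27z²
  Hence R(z) = 1 + z + 4/27z².

Find x<0 with |R(x)|<1.
x=-0.65: |R|=0.4126
R=1: x+4/27x²=0 ⇒ x=−27/4=-6.7500; min R=1−1/(4·4/27)=-0.6875>−1
Confirm numerically:
  x=-5.897: |R|=0.25479 <1
  x=-5.671: |R|=0.09348 <1
  x=-3.452: |R|=0.68662 <1
  x=-3.298: |R|=0.68662 <1
  x=-7.144: |R|=1.41700 >1
  x=-7.072: |R|=1.33736 >1
  x=-6.861: |R|=1.11283 >1
So |R|<1 on (-6.7500, 0).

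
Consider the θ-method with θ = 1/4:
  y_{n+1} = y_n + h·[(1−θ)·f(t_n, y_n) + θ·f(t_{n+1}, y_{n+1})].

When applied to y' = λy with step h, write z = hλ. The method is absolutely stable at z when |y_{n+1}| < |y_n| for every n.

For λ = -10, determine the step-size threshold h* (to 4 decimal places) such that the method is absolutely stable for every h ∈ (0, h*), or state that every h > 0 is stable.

(-4.0000,0); λ=-10 ⇒ h* = (4)/10 = 0.4000.

Set f=λy, z=hλ:
  y_{n+1} = y_n + z·[3/4·y_n + 1/4·y_{n+1}] ⇒ (1 − 1/4z)y_{n+1} = (1 + 3/4z)y_n
  ⇒ R(z) = (1 + 3/4z)/(1 − 1/4z).

Solve |R(x)|<1 on ℝ⁻.
x=-0.82: |R|=0.3195
R=−1: 1+3/4x = −1+1/4x ⇒ -1/2x=2 ⇒ x=2/(-1/2)=-4.0000
Confirm numerically:
  x=-3.683: |R|=0.91748 <1
  x=-3.328: |R|=0.81659 <1
  x=-2.436: |R|=0.51398 <1
  x=-4.533: |R|=1.12493 >1
  x=-4.441: |R|=1.10449 >1
So |R|<1 on (-4.0000, 0).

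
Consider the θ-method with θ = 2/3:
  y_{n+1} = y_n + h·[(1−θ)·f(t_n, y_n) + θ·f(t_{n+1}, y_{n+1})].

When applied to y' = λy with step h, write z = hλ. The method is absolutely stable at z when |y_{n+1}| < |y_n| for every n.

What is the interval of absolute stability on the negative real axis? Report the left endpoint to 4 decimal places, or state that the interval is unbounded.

interval (−∞, 0).

With y'=λy (z=hλ):
  y_{n+1} = y_n + z·[1/3·y_n + 2/3·y_{n+1}] ⇒ (1 − 2/3z)y_{n+1} = (1 + 1/3z)y_n
  R(z) = (1 + 1/3z)/(1 − 2/3z).

Need |R(x)|<1, x<0.
x=-1.11: |R|=0.3621
x=-2: |R|=0.1429
x=-10: |R|=0.3043
x=-100: |R|=0.4778
θ=2/3≥1/2 ⇒ |1+1/3x|<|1−2/3x| ∀x<0 ⇒ stable on all of ℝ⁻.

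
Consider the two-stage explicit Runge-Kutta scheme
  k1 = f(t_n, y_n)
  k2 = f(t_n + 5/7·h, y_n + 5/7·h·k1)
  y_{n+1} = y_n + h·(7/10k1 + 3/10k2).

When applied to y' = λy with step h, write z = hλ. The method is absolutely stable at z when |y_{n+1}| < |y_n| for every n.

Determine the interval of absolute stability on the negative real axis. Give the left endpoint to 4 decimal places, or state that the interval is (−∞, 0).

z∈(-4.6667,0).

Test eqn y'=λy, z=hλ:
  k1=λy_n ⇒ h·k1=z·y_n;  k2=λ(1+5/7z)y_n ⇒ h·k2=z(1+5/7z)y_n
  y_{n+1}/y_n = 1 + 7/10z + 3/10z(1+5/7z) = 1 + z + 3/14z²
  R(z) = 1 + z + 3/14z².

Find x<0 with |R(x)|<1.
x=-0.77: |R|=0.3570
R=1: x+3/14x²=0 ⇒ x=−14/3=-4.6667; min R=1−1/(4·3/14)=-0.1667>−1
Confirm numerically:
  x=-4.478: |R|=0.81896 <1
  x=-3.754: |R|=0.26582 <1
  x=-1.875: |R|=0.12165 <1
  x=-5.004: |R|=1.36172 >1
  x=-4.949: |R|=1.29941 >1
  x=-4.860: |R|=1.20134 >1
So |R|<1 on (-4.6667, 0).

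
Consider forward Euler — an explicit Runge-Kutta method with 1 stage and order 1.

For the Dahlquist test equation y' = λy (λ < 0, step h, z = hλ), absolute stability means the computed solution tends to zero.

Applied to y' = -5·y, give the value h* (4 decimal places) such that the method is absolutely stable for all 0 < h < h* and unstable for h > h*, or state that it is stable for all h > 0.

(-2.0000,0); λ=-5 ⇒ h* = 0.4000.

With y'=λy (z=hλ):
  order 1, 1-stage ⇒ R(z)=1+z
  (e.g. R(-0.78)=0.22000, |R|=0.22000)

Need |R(x)|<1, x<0.
x=-0.78: |R|=0.2200
|R(-2.3)|=1.3000 |R(-1.55)|=0.5500 |R(-1.24)|=0.2400
Bisect:
  x_lo=-2.8141 |R|=1.8141  x_hi=-0.1798 |R|=0.8202
  mid=-1.49695 |R|=0.49695 →hi
  mid=-2.15551 |R|=1.15551 →lo
  mid=-1.82623 |R|=0.82623 →hi
  mid=-1.99087 |R|=0.99087 →hi
  mid=-2.07319 |R|=1.07319 →lo
  mid=-2.03203 |R|=1.03203 →lo
  mid=-2.01145 |R|=1.01145 →lo
  mid=-2.00116 |R|=1.00116 →lo
  ...
  [-2.00003,-1.99987] ⇒ x*=-2.0000
Stable set (-2.0000, 0).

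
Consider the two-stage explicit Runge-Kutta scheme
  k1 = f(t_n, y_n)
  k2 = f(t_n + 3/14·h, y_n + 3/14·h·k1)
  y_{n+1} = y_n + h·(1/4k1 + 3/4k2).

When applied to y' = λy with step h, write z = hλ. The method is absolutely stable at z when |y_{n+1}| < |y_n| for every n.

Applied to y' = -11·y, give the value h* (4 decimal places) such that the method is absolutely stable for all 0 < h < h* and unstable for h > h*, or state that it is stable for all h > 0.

With y'=λy (z=hλ):
  k1=λy_n ⇒ h·k1=z·y_n;  k2=λ(1+3/14z)y_n ⇒ h·k2=z(1+3/14z)y_n
  y_{n+1}/y_n = 1 + 1/4z + 3/4z(1+3/14z) = 1 + z + 9/56z²
  Hence R(z) = 1 + z + 9/56z².

Need |R(x)|<1, x<0.
x=-1.28: |R|=0.0167
R=1: x+9/56x²=0 ⇒ x=−56/9=-6.2222; min R=1−1/(4·9/56)=-0.5556>−1
Confirm numerically:
  x=-5.351: |R|=0.25076 <1
  x=-3.797: |R|=0.47995 <1
  x=-2.842: |R|=0.54392 <1
  x=-6.426: |R|=1.21045 >1
  x=-6.386: |R|=1.16809 >1
Stable set (-6.2222, 0).

(-6.2222,0); λ=-11 ⇒ h* = (56/9)/11 = 0.5657.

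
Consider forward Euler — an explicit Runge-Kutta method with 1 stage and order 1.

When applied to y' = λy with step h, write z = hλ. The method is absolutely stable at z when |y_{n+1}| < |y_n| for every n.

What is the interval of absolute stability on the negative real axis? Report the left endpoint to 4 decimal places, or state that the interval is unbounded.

(-2.0000, 0).

Set f=λy, z=hλ:
  order 1, 1-stage ⇒ R(z)=1+z
  (e.g. R(-1.04)=-0.04000, |R|=0.04000)

Solve |R(x)|<1 on ℝ⁻.
x=-1.04: |R|=0.0400
|R(-1.78)|=0.7800 |R(-1.3)|=0.3000 |R(-0.58)|=0.4200
Bisect:
  x_lo=-2.5239 |R|=1.5239  x_hi=-0.2191 |R|=0.7809
  mid=-1.37154 |R|=0.37154 →hi
  mid=-1.94774 |R|=0.94774 →hi
  mid=-2.23584 |R|=1.23584 →lo
  mid=-2.09179 |R|=1.09179 →lo
  mid=-2.01977 |R|=1.01977 →lo
  mid=-1.98375 |R|=0.98375 →hi
  mid=-2.00176 |R|=1.00176 →lo
  mid=-1.99276 |R|=0.99276 →hi
  mid=-1.99726 |R|=0.99726 →hi
  ...
  [-2.00007,-1.99993] ⇒ x*=-2.0000
Interval (-2.0000, 0).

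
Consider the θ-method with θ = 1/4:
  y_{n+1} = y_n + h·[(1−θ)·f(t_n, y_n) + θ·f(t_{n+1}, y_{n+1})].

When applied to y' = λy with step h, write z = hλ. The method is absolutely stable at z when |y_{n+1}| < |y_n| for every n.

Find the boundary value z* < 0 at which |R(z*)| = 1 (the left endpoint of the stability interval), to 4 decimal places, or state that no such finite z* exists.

left endpoint -4.0000.

Test eqn y'=λy, z=hλ:
  y_{n+1} = y_n + z·[3/4·y_n + 1/4·y_{n+1}] ⇒ (1 − 1/4z)y_{n+1} = (1 + 3/4z)y_n
  R(z) = (1 + 3/4z)/(1 − 1/4z).

Find x<0 with |R(x)|<1.
x=-0.4: |R|=0.6364
R=−1: 1+3/4x = −1+1/4x ⇒ -1/2x=2 ⇒ x=2/(-1/2)=-4.0000
Confirm numerically:
  x=-2.770: |R|=0.63663 <1
  x=-2.315: |R|=0.46635 <1
  x=-1.955: |R|=0.31318 <1
  x=-1.771: |R|=0.22752 <1
  x=-4.555: |R|=1.12975 >1
  x=-4.498: |R|=1.11720 >1
Interval (-4.0000, 0).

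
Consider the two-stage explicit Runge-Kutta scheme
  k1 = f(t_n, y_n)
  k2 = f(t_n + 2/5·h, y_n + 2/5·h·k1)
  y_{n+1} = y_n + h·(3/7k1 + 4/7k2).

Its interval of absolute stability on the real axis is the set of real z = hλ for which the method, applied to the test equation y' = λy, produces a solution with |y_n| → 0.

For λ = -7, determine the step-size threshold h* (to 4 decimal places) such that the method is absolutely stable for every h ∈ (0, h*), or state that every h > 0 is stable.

Test eqn y'=λy, z=hλ:
  k1=λy_n ⇒ h·k1=z·y_n;  k2=λ(1+2/5z)y_n ⇒ h·k2=z(1+2/5z)y_n
  y_{n+1}/y_n = 1 + 3/7z + 4/7z(1+2/5z) = 1 + z + 8/35z²
  Hence R(z) = 1 + z + 8/35z².

Solve |R(x)|<1 on ℝ⁻.
x=-1.65: |R|=0.0277
R=1: x+8/35x²=0 ⇒ x=−35/8=-4.3750; min R=1−1/(4·8/35)=-0.0938>−1
Confirm numerically:
  x=-3.467: |R|=0.28045 <1
  x=-3.211: |R|=0.14569 <1
  x=-2.731: |R|=0.02623 <1
  x=-2.282: |R|=0.09171 <1
  x=-4.796: |R|=1.46151 >1
  x=-4.774: |R|=1.43539 >1
Stable set (-4.3750, 0).

(-4.3750,0); λ=-7 ⇒ h* = (35/8)/7 = 0.6250.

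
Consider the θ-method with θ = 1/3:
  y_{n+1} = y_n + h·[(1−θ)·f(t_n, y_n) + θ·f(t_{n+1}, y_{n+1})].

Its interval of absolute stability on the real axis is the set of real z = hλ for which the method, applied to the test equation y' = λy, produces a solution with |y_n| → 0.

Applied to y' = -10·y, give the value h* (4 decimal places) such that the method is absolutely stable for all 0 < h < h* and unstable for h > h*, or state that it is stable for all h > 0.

(-6.0000,0); λ=-10 ⇒ h* = (6)/10 = 0.6000.

With y'=λy (z=hλ):
  y_{n+1} = y_n + z·[2/3·y_n + 1/3·y_{n+1}] ⇒ (1 − 1/3z)y_{n+1} = (1 + 2/3z)y_n
  Hence R(z) = (1 + 2/3z)/(1 − 1/3z).

Boundary: |R(x)|=1, x<0.
x=-0.46: |R|=0.6012
R=−1: 1+2/3x = −1+1/3x ⇒ -1/3x=2 ⇒ x=2/(-1/3)=-6.0000
Confirm numerically:
  x=-5.676: |R|=0.96266 <1
  x=-4.331: |R|=0.77234 <1
  x=-3.284: |R|=0.56779 <1
  x=-3.116: |R|=0.52845 <1
  x=-6.519: |R|=1.05452 >1
  x=-6.484: |R|=1.05103 >1
  x=-6.276: |R|=1.02975 >1
Stable set (-6.0000, 0).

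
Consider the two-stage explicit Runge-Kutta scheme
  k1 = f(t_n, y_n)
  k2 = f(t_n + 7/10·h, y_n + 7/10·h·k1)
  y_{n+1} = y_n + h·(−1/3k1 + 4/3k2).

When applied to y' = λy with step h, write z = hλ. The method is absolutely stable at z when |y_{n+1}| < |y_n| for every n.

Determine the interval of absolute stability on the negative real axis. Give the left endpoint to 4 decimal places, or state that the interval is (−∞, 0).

On y'=λy, z=hλ:
  k1=λy_n ⇒ h·k1=z·y_n;  k2=λ(1+7/10z)y_n ⇒ h·k2=z(1+7/10z)y_n
  y_{n+1}/y_n = 1 − 1/3z + 4/3z(1+7/10z) = 1 + z + 14/15z²
  so R(z) = 1 + z + 14/15z².

Boundary: |R(x)|=1, x<0.
x=-1.7: |R|=1.9973
R=1: x+14/15x²=0 ⇒ x=−15/14=-1.0714; min R=1−1/(4·14/15)=0.7321>−1
Confirm numerically:
  x=-1.002: |R|=0.93507 <1
  x=-0.637: |R|=0.74172 <1
  x=-0.554: |R|=0.73245 <1
  x=-1.544: |R|=1.68101 >1
  x=-1.464: |R|=1.53641 >1
Stable set (-1.0714, 0).

(-1.0714, 0).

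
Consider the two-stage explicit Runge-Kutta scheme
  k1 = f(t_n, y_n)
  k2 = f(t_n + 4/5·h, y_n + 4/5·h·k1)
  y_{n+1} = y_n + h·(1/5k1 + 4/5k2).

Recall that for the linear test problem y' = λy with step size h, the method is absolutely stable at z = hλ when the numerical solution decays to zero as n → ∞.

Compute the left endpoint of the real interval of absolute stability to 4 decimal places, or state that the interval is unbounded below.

z* = -1.5625.

Test eqn y'=λy, z=hλ:
  k1=λy_n ⇒ h·k1=z·y_n;  k2=λ(1+4/5z)y_n ⇒ h·k2=z(1+4/5z)y_n
  y_{n+1}/y_n = 1 + 1/5z + 4/5z(1+4/5z) = 1 + z + 16/25z²
  ⇒ R(z) = 1 + z + 16/25z².

Need |R(x)|<1, x<0.
x=-0.65: |R|=0.6204
R=1: x+16/25x²=0 ⇒ x=−25/16=-1.5625; min R=1−1/(4·16/25)=0.6094>−1
Confirm numerically:
  x=-1.166: |R|=0.70412 <1
  x=-1.165: |R|=0.70362 <1
  x=-1.111: |R|=0.67897 <1
  x=-2.026: |R|=1.60099 >1
  x=-1.727: |R|=1.18182 >1
Stable set (-1.5625, 0).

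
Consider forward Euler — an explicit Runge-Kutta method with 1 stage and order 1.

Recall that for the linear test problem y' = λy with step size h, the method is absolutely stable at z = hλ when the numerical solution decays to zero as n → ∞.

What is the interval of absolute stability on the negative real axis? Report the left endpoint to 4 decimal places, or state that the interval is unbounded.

z∈(-2.0000,0).

Test eqn y'=λy, z=hλ:
  order 1, 1-stage ⇒ R(z)=1+z
  (e.g. R(-1.08)=-0.08000, |R|=0.08000)

Solve |R(x)|<1 on ℝ⁻.
x=-1.08: |R|=0.0800
|R(-2.09)|=1.0900 |R(-1.59)|=0.5900 |R(-1.4)|=0.4000
Bisect:
  x_lo=-2.6132 |R|=1.6132  x_hi=-0.2712 |R|=0.7288
  mid=-1.44219 |R|=0.44219 →hi
  mid=-2.02769 |R|=1.02769 →lo
  mid=-1.73494 |R|=0.73494 →hi
  mid=-1.88132 |R|=0.88132 →hi
  mid=-1.95451 |R|=0.95451 →hi
  mid=-1.99110 |R|=0.99110 →hi
  mid=-2.00940 |R|=1.00940 →lo
  mid=-2.00025 |R|=1.00025 →lo
  ...
  [-2.00011,-1.99996] ⇒ x*=-2.0000
So |R|<1 on (-2.0000, 0).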